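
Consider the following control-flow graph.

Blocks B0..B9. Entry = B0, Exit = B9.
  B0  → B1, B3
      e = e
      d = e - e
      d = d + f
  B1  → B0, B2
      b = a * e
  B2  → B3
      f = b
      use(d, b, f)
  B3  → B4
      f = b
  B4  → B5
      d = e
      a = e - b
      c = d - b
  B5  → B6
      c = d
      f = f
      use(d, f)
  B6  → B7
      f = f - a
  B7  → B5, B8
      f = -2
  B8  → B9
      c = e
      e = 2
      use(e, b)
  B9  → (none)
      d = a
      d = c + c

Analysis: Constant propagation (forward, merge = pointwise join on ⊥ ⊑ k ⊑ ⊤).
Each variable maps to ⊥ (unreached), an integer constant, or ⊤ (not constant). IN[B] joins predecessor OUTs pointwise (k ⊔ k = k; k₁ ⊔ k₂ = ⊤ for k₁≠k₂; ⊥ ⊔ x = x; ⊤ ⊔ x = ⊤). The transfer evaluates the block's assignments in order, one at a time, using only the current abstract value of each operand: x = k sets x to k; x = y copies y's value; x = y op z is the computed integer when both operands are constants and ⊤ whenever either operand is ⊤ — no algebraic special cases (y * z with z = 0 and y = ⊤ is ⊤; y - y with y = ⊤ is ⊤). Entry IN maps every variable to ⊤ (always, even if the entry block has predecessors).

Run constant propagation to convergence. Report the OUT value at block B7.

Answer: {a: ⊤, b: ⊤, c: ⊤, d: ⊤, e: ⊤, f: -2}

Trace:
Fixpoint table:
  B0:   IN=(all ⊤)   OUT=(all ⊤)
  B1:   IN=(all ⊤)   OUT=(all ⊤)
  B2:   IN=(all ⊤)   OUT=(all ⊤)
  B3:   IN=(all ⊤)   OUT=(all ⊤)
  B4:   IN=(all ⊤)   OUT=(all ⊤)
  B5:   IN=(all ⊤)   OUT=(all ⊤)
  B6:   IN=(all ⊤)   OUT=(all ⊤)
  B7:   IN=(all ⊤)   OUT={f:-2; rest ⊤}
  B8:   IN={f:-2; rest ⊤}   OUT={e:2, f:-2; rest ⊤}
  B9:   IN={e:2, f:-2; rest ⊤}   OUT={e:2, f:-2; rest ⊤}

Merge at B7: IN[B7] = OUT[B6] = {a: ⊤, b: ⊤, c: ⊤, d: ⊤, e: ⊤, f: ⊤}
Applying B7's transfer function to that IN value gives OUT[B7] (row B7 above).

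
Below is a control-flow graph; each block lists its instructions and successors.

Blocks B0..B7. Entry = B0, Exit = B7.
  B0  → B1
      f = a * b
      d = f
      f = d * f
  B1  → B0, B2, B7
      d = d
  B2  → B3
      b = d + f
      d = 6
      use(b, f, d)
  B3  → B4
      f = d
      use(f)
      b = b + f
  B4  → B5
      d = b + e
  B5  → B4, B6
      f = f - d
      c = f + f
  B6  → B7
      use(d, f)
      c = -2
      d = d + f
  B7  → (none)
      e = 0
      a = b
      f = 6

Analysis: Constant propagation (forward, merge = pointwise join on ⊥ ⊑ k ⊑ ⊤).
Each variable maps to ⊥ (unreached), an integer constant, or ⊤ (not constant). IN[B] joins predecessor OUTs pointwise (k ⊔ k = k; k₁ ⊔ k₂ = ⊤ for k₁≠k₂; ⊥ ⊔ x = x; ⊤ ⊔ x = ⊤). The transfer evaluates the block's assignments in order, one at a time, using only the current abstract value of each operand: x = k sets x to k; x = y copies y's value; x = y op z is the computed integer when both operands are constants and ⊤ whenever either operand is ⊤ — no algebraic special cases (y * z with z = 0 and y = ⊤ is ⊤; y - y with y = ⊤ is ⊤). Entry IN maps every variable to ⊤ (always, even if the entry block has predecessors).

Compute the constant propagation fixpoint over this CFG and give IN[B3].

Answer: {a: ⊤, b: ⊤, c: ⊤, d: 6, e: ⊤, f: ⊤}

Derivation:
Per-block solution:
  B0:  IN=(all ⊤)  OUT=(all ⊤)
  B1:  IN=(all ⊤)  OUT=(all ⊤)
  B2:  IN=(all ⊤)  OUT={d:6; rest ⊤}
  B3:  IN={d:6; rest ⊤}  OUT={d:6, f:6; rest ⊤}
  B4:  IN=(all ⊤)  OUT=(all ⊤)
  B5:  IN=(all ⊤)  OUT=(all ⊤)
  B6:  IN=(all ⊤)  OUT={c:-2; rest ⊤}
  B7:  IN=(all ⊤)  OUT={e:0, f:6; rest ⊤}

Merge at B3: IN[B3] = OUT[B2] = {a: ⊤, b: ⊤, c: ⊤, d: 6, e: ⊤, f: ⊤}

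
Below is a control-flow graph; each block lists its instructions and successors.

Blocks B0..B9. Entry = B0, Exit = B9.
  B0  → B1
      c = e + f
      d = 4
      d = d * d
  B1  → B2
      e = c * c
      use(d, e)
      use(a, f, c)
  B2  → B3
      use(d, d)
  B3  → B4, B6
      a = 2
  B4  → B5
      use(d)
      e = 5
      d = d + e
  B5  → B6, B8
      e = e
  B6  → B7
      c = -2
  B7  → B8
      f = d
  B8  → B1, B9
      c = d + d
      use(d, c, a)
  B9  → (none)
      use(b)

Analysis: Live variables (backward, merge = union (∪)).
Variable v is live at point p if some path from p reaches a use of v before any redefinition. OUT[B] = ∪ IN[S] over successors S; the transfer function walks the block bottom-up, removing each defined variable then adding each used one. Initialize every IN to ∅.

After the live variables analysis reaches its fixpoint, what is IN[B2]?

Converged values:
  B0:   IN={a, b, e, f}   OUT={a, b, c, d, f}
  B1:   IN={a, b, c, d, f}   OUT={b, d, f}
  B2:   IN={b, d, f}   OUT={b, d, f}
  B3:   IN={b, d, f}   OUT={a, b, d, f}
  B4:   IN={a, b, d, f}   OUT={a, b, d, e, f}
  B5:   IN={a, b, d, e, f}   OUT={a, b, d, f}
  B6:   IN={a, b, d}   OUT={a, b, d}
  B7:   IN={a, b, d}   OUT={a, b, d, f}
  B8:   IN={a, b, d, f}   OUT={a, b, c, d, f}
  B9:   IN={b}   OUT={}

Merge at B2: OUT[B2] = IN[B3] = {b, d, f}
Applying B2's transfer function to that OUT value gives IN[B2] (row B2 above).

Answer: {b, d, f}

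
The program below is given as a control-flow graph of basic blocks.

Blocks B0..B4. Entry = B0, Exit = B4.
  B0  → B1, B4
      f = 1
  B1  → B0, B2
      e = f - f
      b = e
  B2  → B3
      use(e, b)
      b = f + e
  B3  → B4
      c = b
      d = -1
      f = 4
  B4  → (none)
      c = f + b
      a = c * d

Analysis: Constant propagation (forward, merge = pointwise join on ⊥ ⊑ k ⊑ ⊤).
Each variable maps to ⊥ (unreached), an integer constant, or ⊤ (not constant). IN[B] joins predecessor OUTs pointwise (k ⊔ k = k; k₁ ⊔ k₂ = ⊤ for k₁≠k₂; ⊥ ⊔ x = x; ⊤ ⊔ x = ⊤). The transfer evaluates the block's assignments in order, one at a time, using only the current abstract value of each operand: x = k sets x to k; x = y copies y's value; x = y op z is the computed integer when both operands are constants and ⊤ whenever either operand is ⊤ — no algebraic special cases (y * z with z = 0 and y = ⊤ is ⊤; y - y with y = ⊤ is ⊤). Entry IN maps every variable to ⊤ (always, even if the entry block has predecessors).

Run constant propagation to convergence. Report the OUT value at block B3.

Fixpoint table:
  B0: | IN=(all ⊤) | OUT={f:1; rest ⊤}
  B1: | IN={f:1; rest ⊤} | OUT={b:0, e:0, f:1; rest ⊤}
  B2: | IN={b:0, e:0, f:1; rest ⊤} | OUT={b:1, e:0, f:1; rest ⊤}
  B3: | IN={b:1, e:0, f:1; rest ⊤} | OUT={b:1, c:1, d:-1, e:0, f:4; rest ⊤}
  B4: | IN=(all ⊤) | OUT=(all ⊤)

Merge at B3: IN[B3] = OUT[B2] = {a: ⊤, b: 1, c: ⊤, d: ⊤, e: 0, f: 1}
Applying B3's transfer function to that IN value gives OUT[B3] (row B3 above).

Answer: {a: ⊤, b: 1, c: 1, d: -1, e: 0, f: 4}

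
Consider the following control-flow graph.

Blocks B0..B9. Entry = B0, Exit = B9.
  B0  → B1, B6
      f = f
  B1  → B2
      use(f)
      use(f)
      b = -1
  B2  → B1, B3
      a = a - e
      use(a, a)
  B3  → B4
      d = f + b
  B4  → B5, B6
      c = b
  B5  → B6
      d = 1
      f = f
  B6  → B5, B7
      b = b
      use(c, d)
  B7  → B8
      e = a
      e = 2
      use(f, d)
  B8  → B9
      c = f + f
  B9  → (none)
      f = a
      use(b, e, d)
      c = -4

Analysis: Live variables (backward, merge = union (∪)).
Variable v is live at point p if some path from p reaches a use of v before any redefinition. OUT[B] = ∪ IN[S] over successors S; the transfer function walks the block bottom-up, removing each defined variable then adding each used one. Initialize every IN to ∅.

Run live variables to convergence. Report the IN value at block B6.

Converged values:
  B0: | IN={a, b, c, d, e, f} | OUT={a, b, c, d, e, f}
  B1: | IN={a, e, f} | OUT={a, b, e, f}
  B2: | IN={a, b, e, f} | OUT={a, b, e, f}
  B3: | IN={a, b, f} | OUT={a, b, d, f}
  B4: | IN={a, b, d, f} | OUT={a, b, c, d, f}
  B5: | IN={a, b, c, f} | OUT={a, b, c, d, f}
  B6: | IN={a, b, c, d, f} | OUT={a, b, c, d, f}
  B7: | IN={a, b, d, f} | OUT={a, b, d, e, f}
  B8: | IN={a, b, d, e, f} | OUT={a, b, d, e}
  B9: | IN={a, b, d, e} | OUT={}

Merge at B6: OUT[B6] = IN[B5] ⊔ IN[B7] = {a, b, c, d, f}
Applying B6's transfer function to that OUT value gives IN[B6] (row B6 above).

Answer: {a, b, c, d, f}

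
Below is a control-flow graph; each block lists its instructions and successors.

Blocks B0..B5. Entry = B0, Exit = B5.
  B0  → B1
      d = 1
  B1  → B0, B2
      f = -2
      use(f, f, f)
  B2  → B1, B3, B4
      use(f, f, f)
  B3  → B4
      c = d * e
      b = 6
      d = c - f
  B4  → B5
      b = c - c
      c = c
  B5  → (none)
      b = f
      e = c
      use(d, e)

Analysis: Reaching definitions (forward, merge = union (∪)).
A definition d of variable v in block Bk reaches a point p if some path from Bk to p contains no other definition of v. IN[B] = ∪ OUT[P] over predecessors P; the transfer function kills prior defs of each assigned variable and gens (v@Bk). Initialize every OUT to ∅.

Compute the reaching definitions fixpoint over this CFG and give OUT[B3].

Per-block solution:
  B0:   IN={d@B0, f@B1}   OUT={d@B0, f@B1}
  B1:   IN={d@B0, f@B1}   OUT={d@B0, f@B1}
  B2:   IN={d@B0, f@B1}   OUT={d@B0, f@B1}
  B3:   IN={d@B0, f@B1}   OUT={b@B3, c@B3, d@B3, f@B1}
  B4:   IN={b@B3, c@B3, d@B0, d@B3, f@B1}   OUT={b@B4, c@B4, d@B0, d@B3, f@B1}
  B5:   IN={b@B4, c@B4, d@B0, d@B3, f@B1}   OUT={b@B5, c@B4, d@B0, d@B3, e@B5, f@B1}

Merge at B3: IN[B3] = OUT[B2] = {d@B0, f@B1}
Applying B3's transfer function to that IN value gives OUT[B3] (row B3 above).

Answer: {b@B3, c@B3, d@B3, f@B1}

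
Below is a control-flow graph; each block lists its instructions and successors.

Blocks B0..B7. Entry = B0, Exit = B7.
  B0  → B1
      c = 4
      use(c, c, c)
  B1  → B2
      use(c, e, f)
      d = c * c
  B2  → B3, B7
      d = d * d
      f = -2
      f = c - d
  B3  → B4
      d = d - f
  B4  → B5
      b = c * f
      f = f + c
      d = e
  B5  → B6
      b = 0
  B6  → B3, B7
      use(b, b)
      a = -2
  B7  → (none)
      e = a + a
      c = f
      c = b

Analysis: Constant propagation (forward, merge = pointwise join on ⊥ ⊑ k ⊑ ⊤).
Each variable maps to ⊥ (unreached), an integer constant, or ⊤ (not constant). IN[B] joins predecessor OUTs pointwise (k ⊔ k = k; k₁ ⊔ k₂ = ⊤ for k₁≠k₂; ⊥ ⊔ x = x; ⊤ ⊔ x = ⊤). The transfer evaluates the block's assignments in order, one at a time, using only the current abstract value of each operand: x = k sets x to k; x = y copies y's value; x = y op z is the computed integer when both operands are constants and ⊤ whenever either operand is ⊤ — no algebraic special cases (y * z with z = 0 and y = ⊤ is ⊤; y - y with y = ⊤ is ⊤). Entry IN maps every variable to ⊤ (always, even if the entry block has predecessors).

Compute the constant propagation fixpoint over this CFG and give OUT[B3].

Answer: {a: ⊤, b: ⊤, c: 4, d: ⊤, e: ⊤, f: ⊤}

Working:
Fixpoint table:
  B0:  IN=(all ⊤)  OUT={c:4; rest ⊤}
  B1:  IN={c:4; rest ⊤}  OUT={c:4, d:16; rest ⊤}
  B2:  IN={c:4, d:16; rest ⊤}  OUT={c:4, d:256, f:-252; rest ⊤}
  B3:  IN={c:4; rest ⊤}  OUT={c:4; rest ⊤}
  B4:  IN={c:4; rest ⊤}  OUT={c:4; rest ⊤}
  B5:  IN={c:4; rest ⊤}  OUT={b:0, c:4; rest ⊤}
  B6:  IN={b:0, c:4; rest ⊤}  OUT={a:-2, b:0, c:4; rest ⊤}
  B7:  IN={c:4; rest ⊤}  OUT=(all ⊤)

Merge at B3: IN[B3] = OUT[B2] ⊔ OUT[B6] = {a: ⊤, b: ⊤, c: 4, d: ⊤, e: ⊤, f: ⊤}
Applying B3's transfer function to that IN value gives OUT[B3] (row B3 above).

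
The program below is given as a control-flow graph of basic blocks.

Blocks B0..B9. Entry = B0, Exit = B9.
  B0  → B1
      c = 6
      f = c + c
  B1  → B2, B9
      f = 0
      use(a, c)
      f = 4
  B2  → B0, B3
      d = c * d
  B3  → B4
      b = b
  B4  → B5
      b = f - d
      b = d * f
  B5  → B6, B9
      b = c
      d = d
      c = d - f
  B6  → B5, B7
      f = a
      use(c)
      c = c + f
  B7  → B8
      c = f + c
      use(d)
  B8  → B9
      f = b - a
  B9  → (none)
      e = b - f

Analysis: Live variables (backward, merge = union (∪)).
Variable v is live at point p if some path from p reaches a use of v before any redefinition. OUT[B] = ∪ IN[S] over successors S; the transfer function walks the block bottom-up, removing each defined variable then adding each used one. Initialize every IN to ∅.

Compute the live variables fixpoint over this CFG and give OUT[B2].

Per-block solution:
  B0:  IN={a, b, d}  OUT={a, b, c, d}
  B1:  IN={a, b, c, d}  OUT={a, b, c, d, f}
  B2:  IN={a, b, c, d, f}  OUT={a, b, c, d, f}
  B3:  IN={a, b, c, d, f}  OUT={a, c, d, f}
  B4:  IN={a, c, d, f}  OUT={a, c, d, f}
  B5:  IN={a, c, d, f}  OUT={a, b, c, d, f}
  B6:  IN={a, b, c, d}  OUT={a, b, c, d, f}
  B7:  IN={a, b, c, d, f}  OUT={a, b}
  B8:  IN={a, b}  OUT={b, f}
  B9:  IN={b, f}  OUT={}

Merge at B2: OUT[B2] = IN[B0] ⊔ IN[B3] = {a, b, c, d, f}

Answer: {a, b, c, d, f}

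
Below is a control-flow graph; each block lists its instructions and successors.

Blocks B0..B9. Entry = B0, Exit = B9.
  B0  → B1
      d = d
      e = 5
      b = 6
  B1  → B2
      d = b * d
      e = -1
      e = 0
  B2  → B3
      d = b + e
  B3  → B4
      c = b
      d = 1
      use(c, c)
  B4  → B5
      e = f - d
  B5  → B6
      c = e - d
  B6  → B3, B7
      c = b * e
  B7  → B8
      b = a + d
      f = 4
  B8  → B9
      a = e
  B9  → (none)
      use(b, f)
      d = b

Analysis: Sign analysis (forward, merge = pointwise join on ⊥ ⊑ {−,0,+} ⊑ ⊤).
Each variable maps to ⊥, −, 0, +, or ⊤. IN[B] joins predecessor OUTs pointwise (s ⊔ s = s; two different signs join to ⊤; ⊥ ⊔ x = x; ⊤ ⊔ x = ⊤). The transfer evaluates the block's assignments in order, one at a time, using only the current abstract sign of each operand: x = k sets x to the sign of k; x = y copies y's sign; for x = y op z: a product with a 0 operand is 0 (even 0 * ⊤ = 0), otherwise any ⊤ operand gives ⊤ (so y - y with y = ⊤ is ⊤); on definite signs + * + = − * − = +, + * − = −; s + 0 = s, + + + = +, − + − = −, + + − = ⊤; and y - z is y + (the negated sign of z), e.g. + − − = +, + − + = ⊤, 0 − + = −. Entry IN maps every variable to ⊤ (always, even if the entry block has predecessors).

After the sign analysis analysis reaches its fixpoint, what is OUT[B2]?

Converged values:
  B0:   IN=(all ⊤)   OUT={b:+, e:+; rest ⊤}
  B1:   IN={b:+, e:+; rest ⊤}   OUT={b:+, e:0; rest ⊤}
  B2:   IN={b:+, e:0; rest ⊤}   OUT={b:+, d:+, e:0; rest ⊤}
  B3:   IN={b:+, d:+; rest ⊤}   OUT={b:+, c:+, d:+; rest ⊤}
  B4:   IN={b:+, c:+, d:+; rest ⊤}   OUT={b:+, c:+, d:+; rest ⊤}
  B5:   IN={b:+, c:+, d:+; rest ⊤}   OUT={b:+, d:+; rest ⊤}
  B6:   IN={b:+, d:+; rest ⊤}   OUT={b:+, d:+; rest ⊤}
  B7:   IN={b:+, d:+; rest ⊤}   OUT={d:+, f:+; rest ⊤}
  B8:   IN={d:+, f:+; rest ⊤}   OUT={d:+, f:+; rest ⊤}
  B9:   IN={d:+, f:+; rest ⊤}   OUT={f:+; rest ⊤}

Merge at B2: IN[B2] = OUT[B1] = {a: ⊤, b: +, c: ⊤, d: ⊤, e: 0, f: ⊤}
Applying B2's transfer function to that IN value gives OUT[B2] (row B2 above).

Answer: {a: ⊤, b: +, c: ⊤, d: +, e: 0, f: ⊤}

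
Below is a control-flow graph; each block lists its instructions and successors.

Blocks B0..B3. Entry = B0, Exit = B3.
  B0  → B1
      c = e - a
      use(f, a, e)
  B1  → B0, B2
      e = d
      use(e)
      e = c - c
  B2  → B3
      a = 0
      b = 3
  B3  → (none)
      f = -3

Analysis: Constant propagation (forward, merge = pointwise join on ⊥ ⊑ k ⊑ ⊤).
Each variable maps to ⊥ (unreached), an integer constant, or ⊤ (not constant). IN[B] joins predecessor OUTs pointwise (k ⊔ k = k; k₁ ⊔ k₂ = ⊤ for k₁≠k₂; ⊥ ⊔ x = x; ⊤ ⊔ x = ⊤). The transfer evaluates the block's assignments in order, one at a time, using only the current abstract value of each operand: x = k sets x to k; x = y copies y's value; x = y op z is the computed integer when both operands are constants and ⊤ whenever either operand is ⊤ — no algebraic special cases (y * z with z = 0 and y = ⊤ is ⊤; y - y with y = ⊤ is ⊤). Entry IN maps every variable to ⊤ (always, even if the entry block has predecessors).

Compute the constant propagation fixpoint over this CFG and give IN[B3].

Answer: {a: 0, b: 3, c: ⊤, d: ⊤, e: ⊤, f: ⊤}

Working:
Converged values:
  B0:   IN=(all ⊤)   OUT=(all ⊤)
  B1:   IN=(all ⊤)   OUT=(all ⊤)
  B2:   IN=(all ⊤)   OUT={a:0, b:3; rest ⊤}
  B3:   IN={a:0, b:3; rest ⊤}   OUT={a:0, b:3, f:-3; rest ⊤}

Merge at B3: IN[B3] = OUT[B2] = {a: 0, b: 3, c: ⊤, d: ⊤, e: ⊤, f: ⊤}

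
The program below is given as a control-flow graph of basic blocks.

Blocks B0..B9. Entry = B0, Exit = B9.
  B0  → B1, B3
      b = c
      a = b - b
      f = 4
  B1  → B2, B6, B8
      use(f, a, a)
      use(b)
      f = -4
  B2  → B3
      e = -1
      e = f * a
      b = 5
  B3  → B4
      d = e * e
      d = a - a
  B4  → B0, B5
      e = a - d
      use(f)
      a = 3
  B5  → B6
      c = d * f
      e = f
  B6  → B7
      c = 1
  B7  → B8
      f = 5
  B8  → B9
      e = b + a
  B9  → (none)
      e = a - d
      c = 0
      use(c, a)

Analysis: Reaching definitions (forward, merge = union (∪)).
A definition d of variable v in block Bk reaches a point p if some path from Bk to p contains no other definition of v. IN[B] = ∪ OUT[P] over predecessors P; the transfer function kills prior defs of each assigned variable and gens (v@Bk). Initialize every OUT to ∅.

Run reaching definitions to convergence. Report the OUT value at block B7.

Answer: {a@B0, a@B4, b@B0, b@B2, c@B6, d@B3, e@B4, e@B5, f@B7}

Derivation:
Converged values:
  B0:   IN={a@B4, b@B0, b@B2, d@B3, e@B4, f@B0, f@B1}   OUT={a@B0, b@B0, d@B3, e@B4, f@B0}
  B1:   IN={a@B0, b@B0, d@B3, e@B4, f@B0}   OUT={a@B0, b@B0, d@B3, e@B4, f@B1}
  B2:   IN={a@B0, b@B0, d@B3, e@B4, f@B1}   OUT={a@B0, b@B2, d@B3, e@B2, f@B1}
  B3:   IN={a@B0, b@B0, b@B2, d@B3, e@B2, e@B4, f@B0, f@B1}   OUT={a@B0, b@B0, b@B2, d@B3, e@B2, e@B4, f@B0, f@B1}
  B4:   IN={a@B0, b@B0, b@B2, d@B3, e@B2, e@B4, f@B0, f@B1}   OUT={a@B4, b@B0, b@B2, d@B3, e@B4, f@B0, f@B1}
  B5:   IN={a@B4, b@B0, b@B2, d@B3, e@B4, f@B0, f@B1}   OUT={a@B4, b@B0, b@B2, c@B5, d@B3, e@B5, f@B0, f@B1}
  B6:   IN={a@B0, a@B4, b@B0, b@B2, c@B5, d@B3, e@B4, e@B5, f@B0, f@B1}   OUT={a@B0, a@B4, b@B0, b@B2, c@B6, d@B3, e@B4, e@B5, f@B0, f@B1}
  B7:   IN={a@B0, a@B4, b@B0, b@B2, c@B6, d@B3, e@B4, e@B5, f@B0, f@B1}   OUT={a@B0, a@B4, b@B0, b@B2, c@B6, d@B3, e@B4, e@B5, f@B7}
  B8:   IN={a@B0, a@B4, b@B0, b@B2, c@B6, d@B3, e@B4, e@B5, f@B1, f@B7}   OUT={a@B0, a@B4, b@B0, b@B2, c@B6, d@B3, e@B8, f@B1, f@B7}
  B9:   IN={a@B0, a@B4, b@B0, b@B2, c@B6, d@B3, e@B8, f@B1, f@B7}   OUT={a@B0, a@B4, b@B0, b@B2, c@B9, d@B3, e@B9, f@B1, f@B7}

Merge at B7: IN[B7] = OUT[B6] = {a@B0, a@B4, b@B0, b@B2, c@B6, d@B3, e@B4, e@B5, f@B0, f@B1}
Applying B7's transfer function to that IN value gives OUT[B7] (row B7 above).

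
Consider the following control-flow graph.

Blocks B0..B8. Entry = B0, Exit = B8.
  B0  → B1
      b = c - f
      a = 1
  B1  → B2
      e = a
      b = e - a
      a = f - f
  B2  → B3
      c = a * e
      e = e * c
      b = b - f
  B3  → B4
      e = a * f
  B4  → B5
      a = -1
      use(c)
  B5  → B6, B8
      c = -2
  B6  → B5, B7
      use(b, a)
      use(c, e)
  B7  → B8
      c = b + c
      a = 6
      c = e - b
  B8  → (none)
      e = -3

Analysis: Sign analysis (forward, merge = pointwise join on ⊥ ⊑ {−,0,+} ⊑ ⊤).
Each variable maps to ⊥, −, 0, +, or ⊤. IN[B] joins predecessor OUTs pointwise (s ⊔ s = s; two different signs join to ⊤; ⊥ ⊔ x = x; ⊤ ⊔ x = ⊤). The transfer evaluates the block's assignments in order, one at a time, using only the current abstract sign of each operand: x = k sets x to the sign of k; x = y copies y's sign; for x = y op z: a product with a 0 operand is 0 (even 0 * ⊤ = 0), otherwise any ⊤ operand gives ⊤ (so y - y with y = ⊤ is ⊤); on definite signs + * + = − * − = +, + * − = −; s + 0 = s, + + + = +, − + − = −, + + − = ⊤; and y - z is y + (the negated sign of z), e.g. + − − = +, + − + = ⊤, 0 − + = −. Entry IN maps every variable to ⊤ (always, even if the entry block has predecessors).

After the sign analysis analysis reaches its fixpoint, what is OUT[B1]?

Converged values:
  B0:   IN=(all ⊤)   OUT={a:+; rest ⊤}
  B1:   IN={a:+; rest ⊤}   OUT={e:+; rest ⊤}
  B2:   IN={e:+; rest ⊤}   OUT=(all ⊤)
  B3:   IN=(all ⊤)   OUT=(all ⊤)
  B4:   IN=(all ⊤)   OUT={a:-; rest ⊤}
  B5:   IN={a:-; rest ⊤}   OUT={a:-, c:-; rest ⊤}
  B6:   IN={a:-, c:-; rest ⊤}   OUT={a:-, c:-; rest ⊤}
  B7:   IN={a:-, c:-; rest ⊤}   OUT={a:+; rest ⊤}
  B8:   IN=(all ⊤)   OUT={e:-; rest ⊤}

Merge at B1: IN[B1] = OUT[B0] = {a: +, b: ⊤, c: ⊤, d: ⊤, e: ⊤, f: ⊤}
Applying B1's transfer function to that IN value gives OUT[B1] (row B1 above).

Answer: {a: ⊤, b: ⊤, c: ⊤, d: ⊤, e: +, f: ⊤}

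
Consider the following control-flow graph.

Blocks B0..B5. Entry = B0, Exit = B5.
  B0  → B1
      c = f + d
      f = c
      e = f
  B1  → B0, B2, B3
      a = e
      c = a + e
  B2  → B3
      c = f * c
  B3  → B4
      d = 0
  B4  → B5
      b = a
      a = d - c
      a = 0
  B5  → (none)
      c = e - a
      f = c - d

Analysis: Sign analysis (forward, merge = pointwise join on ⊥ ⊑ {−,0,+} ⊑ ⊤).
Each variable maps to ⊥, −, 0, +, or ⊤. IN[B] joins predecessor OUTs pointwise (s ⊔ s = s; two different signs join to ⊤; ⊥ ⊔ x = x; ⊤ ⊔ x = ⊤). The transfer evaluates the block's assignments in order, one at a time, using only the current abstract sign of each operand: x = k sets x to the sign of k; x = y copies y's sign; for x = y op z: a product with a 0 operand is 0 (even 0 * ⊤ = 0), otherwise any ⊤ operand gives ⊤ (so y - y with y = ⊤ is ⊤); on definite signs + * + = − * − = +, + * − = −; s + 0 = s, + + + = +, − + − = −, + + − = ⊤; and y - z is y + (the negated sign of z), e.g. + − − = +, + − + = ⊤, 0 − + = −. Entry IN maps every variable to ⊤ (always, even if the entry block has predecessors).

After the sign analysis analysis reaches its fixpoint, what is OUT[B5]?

Answer: {a: 0, b: ⊤, c: ⊤, d: 0, e: ⊤, f: ⊤}

Working:
Converged values:
  B0:   IN=(all ⊤)   OUT=(all ⊤)
  B1:   IN=(all ⊤)   OUT=(all ⊤)
  B2:   IN=(all ⊤)   OUT=(all ⊤)
  B3:   IN=(all ⊤)   OUT={d:0; rest ⊤}
  B4:   IN={d:0; rest ⊤}   OUT={a:0, d:0; rest ⊤}
  B5:   IN={a:0, d:0; rest ⊤}   OUT={a:0, d:0; rest ⊤}

Merge at B5: IN[B5] = OUT[B4] = {a: 0, b: ⊤, c: ⊤, d: 0, e: ⊤, f: ⊤}
Applying B5's transfer function to that IN value gives OUT[B5] (row B5 above).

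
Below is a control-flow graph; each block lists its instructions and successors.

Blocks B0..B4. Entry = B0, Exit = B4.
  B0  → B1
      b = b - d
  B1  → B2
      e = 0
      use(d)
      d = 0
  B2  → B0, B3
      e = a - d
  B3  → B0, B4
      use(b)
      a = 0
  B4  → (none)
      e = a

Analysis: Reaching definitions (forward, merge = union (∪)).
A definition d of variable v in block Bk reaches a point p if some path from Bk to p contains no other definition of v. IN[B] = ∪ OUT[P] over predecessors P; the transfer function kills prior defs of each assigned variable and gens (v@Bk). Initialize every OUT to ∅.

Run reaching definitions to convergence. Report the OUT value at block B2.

Converged values:
  B0:   IN={a@B3, b@B0, d@B1, e@B2}   OUT={a@B3, b@B0, d@B1, e@B2}
  B1:   IN={a@B3, b@B0, d@B1, e@B2}   OUT={a@B3, b@B0, d@B1, e@B1}
  B2:   IN={a@B3, b@B0, d@B1, e@B1}   OUT={a@B3, b@B0, d@B1, e@B2}
  B3:   IN={a@B3, b@B0, d@B1, e@B2}   OUT={a@B3, b@B0, d@B1, e@B2}
  B4:   IN={a@B3, b@B0, d@B1, e@B2}   OUT={a@B3, b@B0, d@B1, e@B4}

Merge at B2: IN[B2] = OUT[B1] = {a@B3, b@B0, d@B1, e@B1}
Applying B2's transfer function to that IN value gives OUT[B2] (row B2 above).

Answer: {a@B3, b@B0, d@B1, e@B2}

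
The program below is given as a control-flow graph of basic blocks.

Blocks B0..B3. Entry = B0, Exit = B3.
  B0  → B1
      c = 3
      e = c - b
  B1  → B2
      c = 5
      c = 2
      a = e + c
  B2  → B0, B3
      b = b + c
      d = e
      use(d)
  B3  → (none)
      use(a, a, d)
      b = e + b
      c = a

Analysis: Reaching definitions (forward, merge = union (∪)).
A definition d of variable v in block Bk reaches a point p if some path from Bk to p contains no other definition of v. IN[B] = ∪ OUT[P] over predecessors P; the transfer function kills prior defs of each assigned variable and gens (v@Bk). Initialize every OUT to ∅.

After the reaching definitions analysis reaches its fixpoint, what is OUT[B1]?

Per-block solution:
  B0: | IN={a@B1, b@B2, c@B1, d@B2, e@B0} | OUT={a@B1, b@B2, c@B0, d@B2, e@B0}
  B1: | IN={a@B1, b@B2, c@B0, d@B2, e@B0} | OUT={a@B1, b@B2, c@B1, d@B2, e@B0}
  B2: | IN={a@B1, b@B2, c@B1, d@B2, e@B0} | OUT={a@B1, b@B2, c@B1, d@B2, e@B0}
  B3: | IN={a@B1, b@B2, c@B1, d@B2, e@B0} | OUT={a@B1, b@B3, c@B3, d@B2, e@B0}

Merge at B1: IN[B1] = OUT[B0] = {a@B1, b@B2, c@B0, d@B2, e@B0}
Applying B1's transfer function to that IN value gives OUT[B1] (row B1 above).

Answer: {a@B1, b@B2, c@B1, d@B2, e@B0}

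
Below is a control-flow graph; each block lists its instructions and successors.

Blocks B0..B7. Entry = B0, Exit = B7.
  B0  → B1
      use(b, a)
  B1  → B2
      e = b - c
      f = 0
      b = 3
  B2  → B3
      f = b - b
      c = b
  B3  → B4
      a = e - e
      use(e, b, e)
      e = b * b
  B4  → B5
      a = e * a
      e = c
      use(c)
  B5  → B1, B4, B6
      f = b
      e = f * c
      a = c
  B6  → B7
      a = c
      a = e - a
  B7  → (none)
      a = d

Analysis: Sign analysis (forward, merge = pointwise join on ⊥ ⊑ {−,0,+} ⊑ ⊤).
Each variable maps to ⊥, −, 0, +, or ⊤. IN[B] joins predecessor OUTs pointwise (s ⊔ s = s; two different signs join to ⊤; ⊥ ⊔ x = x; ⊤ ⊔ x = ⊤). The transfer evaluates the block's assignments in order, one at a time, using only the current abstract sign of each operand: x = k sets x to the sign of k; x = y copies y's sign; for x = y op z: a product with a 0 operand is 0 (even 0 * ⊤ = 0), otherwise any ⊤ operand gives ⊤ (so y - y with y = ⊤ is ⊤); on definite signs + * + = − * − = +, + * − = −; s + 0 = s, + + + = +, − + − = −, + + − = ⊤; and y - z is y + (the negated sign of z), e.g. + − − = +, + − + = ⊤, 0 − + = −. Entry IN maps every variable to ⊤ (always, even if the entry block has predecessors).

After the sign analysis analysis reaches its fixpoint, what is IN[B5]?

Answer: {a: ⊤, b: +, c: +, d: ⊤, e: +, f: ⊤}

Working:
Fixpoint table:
  B0: | IN=(all ⊤) | OUT=(all ⊤)
  B1: | IN=(all ⊤) | OUT={b:+, f:0; rest ⊤}
  B2: | IN={b:+, f:0; rest ⊤} | OUT={b:+, c:+; rest ⊤}
  B3: | IN={b:+, c:+; rest ⊤} | OUT={b:+, c:+, e:+; rest ⊤}
  B4: | IN={b:+, c:+, e:+; rest ⊤} | OUT={b:+, c:+, e:+; rest ⊤}
  B5: | IN={b:+, c:+, e:+; rest ⊤} | OUT={a:+, b:+, c:+, e:+, f:+; rest ⊤}
  B6: | IN={a:+, b:+, c:+, e:+, f:+; rest ⊤} | OUT={b:+, c:+, e:+, f:+; rest ⊤}
  B7: | IN={b:+, c:+, e:+, f:+; rest ⊤} | OUT={b:+, c:+, e:+, f:+; rest ⊤}

Merge at B5: IN[B5] = OUT[B4] = {a: ⊤, b: +, c: +, d: ⊤, e: +, f: ⊤}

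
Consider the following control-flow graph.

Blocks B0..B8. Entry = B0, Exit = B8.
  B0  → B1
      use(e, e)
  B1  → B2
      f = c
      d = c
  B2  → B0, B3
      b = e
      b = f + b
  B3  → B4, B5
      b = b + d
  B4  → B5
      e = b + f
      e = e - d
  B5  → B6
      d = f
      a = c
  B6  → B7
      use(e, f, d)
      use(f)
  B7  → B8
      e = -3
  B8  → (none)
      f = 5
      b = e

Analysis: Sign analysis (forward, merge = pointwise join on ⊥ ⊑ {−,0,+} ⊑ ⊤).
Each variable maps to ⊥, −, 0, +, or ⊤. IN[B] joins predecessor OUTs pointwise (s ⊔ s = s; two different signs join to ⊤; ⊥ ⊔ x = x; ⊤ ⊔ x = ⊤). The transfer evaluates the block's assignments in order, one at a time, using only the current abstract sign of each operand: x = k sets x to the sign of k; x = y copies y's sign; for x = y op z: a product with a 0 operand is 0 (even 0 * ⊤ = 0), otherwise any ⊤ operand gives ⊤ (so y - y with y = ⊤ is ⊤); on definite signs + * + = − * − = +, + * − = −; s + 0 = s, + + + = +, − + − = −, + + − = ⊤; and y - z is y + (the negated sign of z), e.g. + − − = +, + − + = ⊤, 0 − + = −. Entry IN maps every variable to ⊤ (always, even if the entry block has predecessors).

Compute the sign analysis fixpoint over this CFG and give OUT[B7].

Answer: {a: ⊤, b: ⊤, c: ⊤, d: ⊤, e: -, f: ⊤}

Derivation:
Per-block solution:
  B0:  IN=(all ⊤)  OUT=(all ⊤)
  B1:  IN=(all ⊤)  OUT=(all ⊤)
  B2:  IN=(all ⊤)  OUT=(all ⊤)
  B3:  IN=(all ⊤)  OUT=(all ⊤)
  B4:  IN=(all ⊤)  OUT=(all ⊤)
  B5:  IN=(all ⊤)  OUT=(all ⊤)
  B6:  IN=(all ⊤)  OUT=(all ⊤)
  B7:  IN=(all ⊤)  OUT={e:-; rest ⊤}
  B8:  IN={e:-; rest ⊤}  OUT={b:-, e:-, f:+; rest ⊤}

Merge at B7: IN[B7] = OUT[B6] = {a: ⊤, b: ⊤, c: ⊤, d: ⊤, e: ⊤, f: ⊤}
Applying B7's transfer function to that IN value gives OUT[B7] (row B7 above).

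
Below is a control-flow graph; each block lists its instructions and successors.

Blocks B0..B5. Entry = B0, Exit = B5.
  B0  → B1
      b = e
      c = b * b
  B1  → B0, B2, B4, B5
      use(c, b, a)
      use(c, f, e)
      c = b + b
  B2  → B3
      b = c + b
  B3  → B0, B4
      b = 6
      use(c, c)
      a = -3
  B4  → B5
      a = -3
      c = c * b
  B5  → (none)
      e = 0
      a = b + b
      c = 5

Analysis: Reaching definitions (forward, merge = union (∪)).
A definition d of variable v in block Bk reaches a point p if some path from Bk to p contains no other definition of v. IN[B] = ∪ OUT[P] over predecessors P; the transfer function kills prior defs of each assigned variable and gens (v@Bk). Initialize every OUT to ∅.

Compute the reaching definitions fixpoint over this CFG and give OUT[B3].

Answer: {a@B3, b@B3, c@B1}

Trace:
Fixpoint table:
  B0:   IN={a@B3, b@B0, b@B3, c@B1}   OUT={a@B3, b@B0, c@B0}
  B1:   IN={a@B3, b@B0, c@B0}   OUT={a@B3, b@B0, c@B1}
  B2:   IN={a@B3, b@B0, c@B1}   OUT={a@B3, b@B2, c@B1}
  B3:   IN={a@B3, b@B2, c@B1}   OUT={a@B3, b@B3, c@B1}
  B4:   IN={a@B3, b@B0, b@B3, c@B1}   OUT={a@B4, b@B0, b@B3, c@B4}
  B5:   IN={a@B3, a@B4, b@B0, b@B3, c@B1, c@B4}   OUT={a@B5, b@B0, b@B3, c@B5, e@B5}

Merge at B3: IN[B3] = OUT[B2] = {a@B3, b@B2, c@B1}
Applying B3's transfer function to that IN value gives OUT[B3] (row B3 above).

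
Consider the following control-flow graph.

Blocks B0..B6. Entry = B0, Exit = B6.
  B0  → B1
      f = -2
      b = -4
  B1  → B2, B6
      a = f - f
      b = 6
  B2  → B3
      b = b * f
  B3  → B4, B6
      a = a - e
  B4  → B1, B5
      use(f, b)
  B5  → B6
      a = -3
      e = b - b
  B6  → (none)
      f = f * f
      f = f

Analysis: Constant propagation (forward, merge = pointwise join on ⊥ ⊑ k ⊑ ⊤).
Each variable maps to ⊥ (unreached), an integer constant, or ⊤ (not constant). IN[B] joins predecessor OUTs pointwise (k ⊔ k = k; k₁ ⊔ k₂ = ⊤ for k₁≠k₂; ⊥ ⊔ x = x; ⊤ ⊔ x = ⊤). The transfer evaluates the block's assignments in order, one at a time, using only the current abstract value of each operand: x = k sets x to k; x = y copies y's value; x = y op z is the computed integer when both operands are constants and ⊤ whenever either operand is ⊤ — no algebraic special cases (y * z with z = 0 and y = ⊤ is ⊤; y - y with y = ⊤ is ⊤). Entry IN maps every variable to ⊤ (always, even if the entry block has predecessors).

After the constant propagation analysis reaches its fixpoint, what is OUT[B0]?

Answer: {a: ⊤, b: -4, c: ⊤, d: ⊤, e: ⊤, f: -2}

Trace:
Per-block solution:
  B0:   IN=(all ⊤)   OUT={b:-4, f:-2; rest ⊤}
  B1:   IN={f:-2; rest ⊤}   OUT={a:0, b:6, f:-2; rest ⊤}
  B2:   IN={a:0, b:6, f:-2; rest ⊤}   OUT={a:0, b:-12, f:-2; rest ⊤}
  B3:   IN={a:0, b:-12, f:-2; rest ⊤}   OUT={b:-12, f:-2; rest ⊤}
  B4:   IN={b:-12, f:-2; rest ⊤}   OUT={b:-12, f:-2; rest ⊤}
  B5:   IN={b:-12, f:-2; rest ⊤}   OUT={a:-3, b:-12, e:0, f:-2; rest ⊤}
  B6:   IN={f:-2; rest ⊤}   OUT={f:4; rest ⊤}

B0 is the boundary node: IN[B0] = {a: ⊤, b: ⊤, c: ⊤, d: ⊤, e: ⊤, f: ⊤}
Applying B0's transfer function to that IN value gives OUT[B0] (row B0 above).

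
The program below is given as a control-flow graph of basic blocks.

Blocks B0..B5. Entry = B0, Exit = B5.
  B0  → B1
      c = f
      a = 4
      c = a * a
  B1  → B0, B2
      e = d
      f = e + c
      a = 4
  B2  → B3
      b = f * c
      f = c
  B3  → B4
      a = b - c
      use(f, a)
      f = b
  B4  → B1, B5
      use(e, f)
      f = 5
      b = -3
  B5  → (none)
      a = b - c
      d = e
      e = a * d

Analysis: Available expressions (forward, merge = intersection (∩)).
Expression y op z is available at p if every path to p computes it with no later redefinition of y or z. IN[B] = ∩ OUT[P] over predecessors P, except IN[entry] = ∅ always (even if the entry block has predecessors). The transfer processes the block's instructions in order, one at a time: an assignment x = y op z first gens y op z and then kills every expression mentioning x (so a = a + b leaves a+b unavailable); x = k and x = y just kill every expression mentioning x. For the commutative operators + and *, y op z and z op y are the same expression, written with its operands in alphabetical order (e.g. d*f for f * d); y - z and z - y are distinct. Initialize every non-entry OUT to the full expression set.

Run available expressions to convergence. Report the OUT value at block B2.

Answer: {c+e}

Trace:
Per-block solution:
  B0:   IN={}   OUT={a*a}
  B1:   IN={}   OUT={c+e}
  B2:   IN={c+e}   OUT={c+e}
  B3:   IN={c+e}   OUT={b-c, c+e}
  B4:   IN={b-c, c+e}   OUT={c+e}
  B5:   IN={c+e}   OUT={a*d, b-c}

Merge at B2: IN[B2] = OUT[B1] = {c+e}
Applying B2's transfer function to that IN value gives OUT[B2] (row B2 above).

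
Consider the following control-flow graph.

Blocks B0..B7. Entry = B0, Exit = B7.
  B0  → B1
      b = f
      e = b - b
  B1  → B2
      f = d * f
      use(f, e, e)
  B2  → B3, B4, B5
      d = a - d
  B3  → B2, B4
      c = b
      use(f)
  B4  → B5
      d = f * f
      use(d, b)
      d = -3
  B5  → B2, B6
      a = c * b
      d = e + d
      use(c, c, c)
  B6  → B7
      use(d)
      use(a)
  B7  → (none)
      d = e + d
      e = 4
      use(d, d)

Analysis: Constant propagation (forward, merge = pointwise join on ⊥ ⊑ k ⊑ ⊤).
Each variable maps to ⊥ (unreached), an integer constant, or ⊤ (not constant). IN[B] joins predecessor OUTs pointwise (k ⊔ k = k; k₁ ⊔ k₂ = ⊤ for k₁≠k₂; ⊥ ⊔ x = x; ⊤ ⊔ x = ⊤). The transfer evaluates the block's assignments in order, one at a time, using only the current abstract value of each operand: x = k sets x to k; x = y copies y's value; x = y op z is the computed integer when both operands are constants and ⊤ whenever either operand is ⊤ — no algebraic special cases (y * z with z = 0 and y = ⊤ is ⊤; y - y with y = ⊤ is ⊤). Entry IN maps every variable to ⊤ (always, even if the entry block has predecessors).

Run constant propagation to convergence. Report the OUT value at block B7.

Answer: {a: ⊤, b: ⊤, c: ⊤, d: ⊤, e: 4, f: ⊤}

Derivation:
Per-block solution:
  B0:   IN=(all ⊤)   OUT=(all ⊤)
  B1:   IN=(all ⊤)   OUT=(all ⊤)
  B2:   IN=(all ⊤)   OUT=(all ⊤)
  B3:   IN=(all ⊤)   OUT=(all ⊤)
  B4:   IN=(all ⊤)   OUT={d:-3; rest ⊤}
  B5:   IN=(all ⊤)   OUT=(all ⊤)
  B6:   IN=(all ⊤)   OUT=(all ⊤)
  B7:   IN=(all ⊤)   OUT={e:4; rest ⊤}

Merge at B7: IN[B7] = OUT[B6] = {a: ⊤, b: ⊤, c: ⊤, d: ⊤, e: ⊤, f: ⊤}
Applying B7's transfer function to that IN value gives OUT[B7] (row B7 above).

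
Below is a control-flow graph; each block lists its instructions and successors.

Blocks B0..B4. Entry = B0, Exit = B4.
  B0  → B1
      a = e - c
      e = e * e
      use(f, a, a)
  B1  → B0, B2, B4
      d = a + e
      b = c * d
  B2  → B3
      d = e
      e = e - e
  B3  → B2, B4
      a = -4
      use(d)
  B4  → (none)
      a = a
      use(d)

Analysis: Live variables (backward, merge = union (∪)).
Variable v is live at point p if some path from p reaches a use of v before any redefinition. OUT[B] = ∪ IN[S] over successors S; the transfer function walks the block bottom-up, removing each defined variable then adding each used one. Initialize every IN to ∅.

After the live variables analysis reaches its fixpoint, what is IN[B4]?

Answer: {a, d}

Working:
Fixpoint table:
  B0: | IN={c, e, f} | OUT={a, c, e, f}
  B1: | IN={a, c, e, f} | OUT={a, c, d, e, f}
  B2: | IN={e} | OUT={d, e}
  B3: | IN={d, e} | OUT={a, d, e}
  B4: | IN={a, d} | OUT={}

B4 is the boundary node: OUT[B4] = {}
Applying B4's transfer function to that OUT value gives IN[B4] (row B4 above).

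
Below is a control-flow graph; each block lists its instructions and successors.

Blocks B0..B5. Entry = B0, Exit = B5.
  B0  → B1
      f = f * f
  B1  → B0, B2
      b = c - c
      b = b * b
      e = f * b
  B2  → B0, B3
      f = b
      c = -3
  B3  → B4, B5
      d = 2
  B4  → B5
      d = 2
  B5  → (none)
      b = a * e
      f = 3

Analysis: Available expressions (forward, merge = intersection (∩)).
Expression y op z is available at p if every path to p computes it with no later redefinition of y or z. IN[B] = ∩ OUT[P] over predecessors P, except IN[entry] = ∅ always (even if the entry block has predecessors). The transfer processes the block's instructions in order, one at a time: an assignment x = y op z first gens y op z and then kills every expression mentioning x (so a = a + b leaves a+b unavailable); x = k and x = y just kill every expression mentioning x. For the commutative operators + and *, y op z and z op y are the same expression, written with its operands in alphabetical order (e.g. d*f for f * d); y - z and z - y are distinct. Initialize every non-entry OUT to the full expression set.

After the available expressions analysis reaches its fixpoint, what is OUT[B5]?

Answer: {a*e}

Trace:
Fixpoint table:
  B0:   IN={}   OUT={}
  B1:   IN={}   OUT={b*f, c-c}
  B2:   IN={b*f, c-c}   OUT={}
  B3:   IN={}   OUT={}
  B4:   IN={}   OUT={}
  B5:   IN={}   OUT={a*e}

Merge at B5: IN[B5] = OUT[B3] ∩ OUT[B4] = {}
Applying B5's transfer function to that IN value gives OUT[B5] (row B5 above).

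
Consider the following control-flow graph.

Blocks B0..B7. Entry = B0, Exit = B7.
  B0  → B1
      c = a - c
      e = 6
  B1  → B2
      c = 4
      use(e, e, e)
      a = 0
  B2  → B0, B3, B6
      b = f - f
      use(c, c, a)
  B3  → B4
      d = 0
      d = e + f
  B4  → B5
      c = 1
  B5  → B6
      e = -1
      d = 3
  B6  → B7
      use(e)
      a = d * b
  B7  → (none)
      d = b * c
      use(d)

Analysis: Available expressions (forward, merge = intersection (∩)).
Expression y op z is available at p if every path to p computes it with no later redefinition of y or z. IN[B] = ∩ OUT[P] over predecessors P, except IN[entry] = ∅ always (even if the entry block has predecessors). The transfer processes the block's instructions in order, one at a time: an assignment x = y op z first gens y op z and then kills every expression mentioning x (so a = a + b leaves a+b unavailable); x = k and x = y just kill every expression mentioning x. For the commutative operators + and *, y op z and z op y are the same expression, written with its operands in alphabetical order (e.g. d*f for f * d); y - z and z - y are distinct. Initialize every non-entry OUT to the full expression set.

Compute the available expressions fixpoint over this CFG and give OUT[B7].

Answer: {b*c, f-f}

Working:
Per-block solution:
  B0:  IN={}  OUT={}
  B1:  IN={}  OUT={}
  B2:  IN={}  OUT={f-f}
  B3:  IN={f-f}  OUT={e+f, f-f}
  B4:  IN={e+f, f-f}  OUT={e+f, f-f}
  B5:  IN={e+f, f-f}  OUT={f-f}
  B6:  IN={f-f}  OUT={b*d, f-f}
  B7:  IN={b*d, f-f}  OUT={b*c, f-f}

Merge at B7: IN[B7] = OUT[B6] = {b*d, f-f}
Applying B7's transfer function to that IN value gives OUT[B7] (row B7 above).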